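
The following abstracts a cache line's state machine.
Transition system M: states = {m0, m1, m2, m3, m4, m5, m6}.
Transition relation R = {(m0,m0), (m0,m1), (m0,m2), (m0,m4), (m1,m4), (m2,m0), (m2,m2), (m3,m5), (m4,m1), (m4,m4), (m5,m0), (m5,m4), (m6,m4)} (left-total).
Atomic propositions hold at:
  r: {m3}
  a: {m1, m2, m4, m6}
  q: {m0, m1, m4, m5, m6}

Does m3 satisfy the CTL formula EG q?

No

EG q: greatest fixpoint, start Z0 = {m0, m1, m4, m5, m6}, keep only states in Sat with some successor in Z. Already a fixed point.
Sat(EG q) = {m0, m1, m4, m5, m6}
m3 ∉ Sat(EG q) = {m0, m1, m4, m5, m6}, so the formula does not hold at m3.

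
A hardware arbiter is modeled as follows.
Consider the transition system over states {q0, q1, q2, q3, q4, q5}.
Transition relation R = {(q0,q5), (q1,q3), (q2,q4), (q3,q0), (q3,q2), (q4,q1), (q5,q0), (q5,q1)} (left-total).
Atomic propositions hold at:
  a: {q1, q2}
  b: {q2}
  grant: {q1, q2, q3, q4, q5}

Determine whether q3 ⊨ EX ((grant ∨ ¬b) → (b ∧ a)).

Sat(¬b) = {q0, q1, q3, q4, q5}
Sat(grant ∨ ¬b) = {q0, q1, q2, q3, q4, q5}
Sat(b ∧ a) = {q2}
Sat((grant ∨ ¬b) → (b ∧ a)) = {q2}
Sat(EX ((grant ∨ ¬b) → (b ∧ a))) = {s : some successor in {q2}} = {q3}
q3 ∈ Sat(EX ((grant ∨ ¬b) → (b ∧ a))) = {q3}, so the formula holds at q3.

Yes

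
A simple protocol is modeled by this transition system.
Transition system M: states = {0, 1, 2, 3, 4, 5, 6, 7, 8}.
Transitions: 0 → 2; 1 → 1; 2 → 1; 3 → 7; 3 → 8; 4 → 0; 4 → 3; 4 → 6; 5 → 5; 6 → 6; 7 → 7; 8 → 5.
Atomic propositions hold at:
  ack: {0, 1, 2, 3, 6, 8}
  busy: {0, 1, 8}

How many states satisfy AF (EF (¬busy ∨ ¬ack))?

Sat(¬busy) = {2, 3, 4, 5, 6, 7}
Sat(¬ack) = {4, 5, 7}
Sat(¬busy ∨ ¬ack) = {2, 3, 4, 5, 6, 7}
EF (¬busy ∨ ¬ack): least fixpoint, start Z0 = {2, 3, 4, 5, 6, 7}, add states with some successor in Z. Z1 = {0, 2, 3, 4, 5, 6, 7, 8}; fixed.
Sat(EF (¬busy ∨ ¬ack)) = {0, 2, 3, 4, 5, 6, 7, 8}
AF (EF (¬busy ∨ ¬ack)): least fixpoint, start Z0 = {0, 2, 3, 4, 5, 6, 7, 8}, add states with every successor in Z. Already a fixed point.
Sat(AF (EF (¬busy ∨ ¬ack))) = {0, 2, 3, 4, 5, 6, 7, 8}
|Sat(AF (EF (¬busy ∨ ¬ack)))| = |{0, 2, 3, 4, 5, 6, 7, 8}| = 8.

8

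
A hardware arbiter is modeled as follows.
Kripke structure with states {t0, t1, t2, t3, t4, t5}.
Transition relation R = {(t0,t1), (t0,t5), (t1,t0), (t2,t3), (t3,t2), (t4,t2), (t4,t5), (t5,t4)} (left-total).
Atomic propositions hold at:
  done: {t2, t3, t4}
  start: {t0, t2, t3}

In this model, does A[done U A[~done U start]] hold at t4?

No

Sat(~done) = {t0, t1, t5}
A[~done U start]: least fixpoint, start Z0 = Sat(start) = {t0, t2, t3}, add states in Sat(~done) with every successor in Z. Z1 = {t0, t1, t2, t3}; fixed.
Sat(A[~done U start]) = {t0, t1, t2, t3}
A[done U A[~done U start]]: least fixpoint, start Z0 = Sat(A[~done U start]) = {t0, t1, t2, t3}, add states in Sat(done) with every successor in Z. Already a fixed point.
Sat(A[done U A[~done U start]]) = {t0, t1, t2, t3}
t4 ∉ Sat(A[done U A[~done U start]]) = {t0, t1, t2, t3}, so the formula does not hold at t4.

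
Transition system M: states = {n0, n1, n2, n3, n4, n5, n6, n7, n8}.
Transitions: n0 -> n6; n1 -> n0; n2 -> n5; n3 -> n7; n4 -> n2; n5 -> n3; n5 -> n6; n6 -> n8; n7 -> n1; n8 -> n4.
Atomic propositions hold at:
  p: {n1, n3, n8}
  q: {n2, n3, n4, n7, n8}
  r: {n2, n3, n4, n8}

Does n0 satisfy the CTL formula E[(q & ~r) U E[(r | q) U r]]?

No

Sat(~r) = {n0, n1, n5, n6, n7}
Sat(q & ~r) = {n7}
Sat(r | q) = {n2, n3, n4, n7, n8}
E[(r | q) U r]: least fixpoint, start Z0 = Sat(r) = {n2, n3, n4, n8}, add states in Sat(r | q) with some successor in Z. Already a fixed point.
Sat(E[(r | q) U r]) = {n2, n3, n4, n8}
E[(q & ~r) U E[(r | q) U r]]: least fixpoint, start Z0 = Sat(E[(r | q) U r]) = {n2, n3, n4, n8}, add states in Sat(q & ~r) with some successor in Z. Already a fixed point.
Sat(E[(q & ~r) U E[(r | q) U r]]) = {n2, n3, n4, n8}
n0 ∉ Sat(E[(q & ~r) U E[(r | q) U r]]) = {n2, n3, n4, n8}, so the formula does not hold at n0.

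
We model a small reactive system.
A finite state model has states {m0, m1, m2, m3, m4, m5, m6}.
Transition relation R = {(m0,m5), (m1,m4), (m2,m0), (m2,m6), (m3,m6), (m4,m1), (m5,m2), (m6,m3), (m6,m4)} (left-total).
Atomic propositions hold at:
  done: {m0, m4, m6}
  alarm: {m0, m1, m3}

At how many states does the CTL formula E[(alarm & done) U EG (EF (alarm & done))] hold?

3

Sat(alarm & done) = {m0}
EF (alarm & done): least fixpoint, start Z0 = {m0}, add states with some successor in Z. Z1 = {m0, m2}; Z2 = {m0, m2, m5}; fixed.
Sat(EF (alarm & done)) = {m0, m2, m5}
EG (EF (alarm & done)): greatest fixpoint, start Z0 = {m0, m2, m5}, keep only states in Sat with some successor in Z. Already a fixed point.
Sat(EG (EF (alarm & done))) = {m0, m2, m5}
E[(alarm & done) U EG (EF (alarm & done))]: least fixpoint, start Z0 = Sat(EG (EF (alarm & done))) = {m0, m2, m5}, add states in Sat(alarm & done) with some successor in Z. Already a fixed point.
Sat(E[(alarm & done) U EG (EF (alarm & done))]) = {m0, m2, m5}
|Sat(E[(alarm & done) U EG (EF (alarm & done))])| = |{m0, m2, m5}| = 3.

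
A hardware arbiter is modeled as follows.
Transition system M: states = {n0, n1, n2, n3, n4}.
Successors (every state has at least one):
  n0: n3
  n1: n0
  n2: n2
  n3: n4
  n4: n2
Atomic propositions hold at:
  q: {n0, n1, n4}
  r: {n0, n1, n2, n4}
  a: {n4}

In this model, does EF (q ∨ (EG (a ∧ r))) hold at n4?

Yes

Sat(a ∧ r) = {n4}
EG (a ∧ r): greatest fixpoint, start Z0 = {n4}, keep only states in Sat with some successor in Z. Z1 = ∅; fixed.
Sat(EG (a ∧ r)) = ∅
Sat(q ∨ (EG (a ∧ r))) = {n0, n1, n4}
EF (q ∨ (EG (a ∧ r))): least fixpoint, start Z0 = {n0, n1, n4}, add states with some successor in Z. Z1 = {n0, n1, n3, n4}; fixed.
Sat(EF (q ∨ (EG (a ∧ r)))) = {n0, n1, n3, n4}
n4 ∈ Sat(EF (q ∨ (EG (a ∧ r)))) = {n0, n1, n3, n4}, so the formula holds at n4.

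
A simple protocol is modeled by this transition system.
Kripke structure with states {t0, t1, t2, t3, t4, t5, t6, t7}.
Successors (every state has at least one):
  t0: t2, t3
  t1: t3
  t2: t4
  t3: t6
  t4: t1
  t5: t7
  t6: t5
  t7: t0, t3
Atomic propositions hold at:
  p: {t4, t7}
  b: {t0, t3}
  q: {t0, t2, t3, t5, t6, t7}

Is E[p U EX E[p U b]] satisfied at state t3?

No

E[p U b]: least fixpoint, start Z0 = Sat(b) = {t0, t3}, add states in Sat(p) with some successor in Z. Z1 = {t0, t3, t7}; fixed.
Sat(E[p U b]) = {t0, t3, t7}
Sat(EX E[p U b]) = {s : some successor in {t0, t3, t7}} = {t0, t1, t5, t7}
E[p U EX E[p U b]]: least fixpoint, start Z0 = Sat(EX E[p U b]) = {t0, t1, t5, t7}, add states in Sat(p) with some successor in Z. Z1 = {t0, t1, t4, t5, t7}; fixed.
Sat(E[p U EX E[p U b]]) = {t0, t1, t4, t5, t7}
t3 ∉ Sat(E[p U EX E[p U b]]) = {t0, t1, t4, t5, t7}, so the formula does not hold at t3.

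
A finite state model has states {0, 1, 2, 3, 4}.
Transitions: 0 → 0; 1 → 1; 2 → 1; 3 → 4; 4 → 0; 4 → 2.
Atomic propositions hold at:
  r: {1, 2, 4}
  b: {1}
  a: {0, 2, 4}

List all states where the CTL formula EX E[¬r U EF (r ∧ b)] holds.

Sat(¬r) = {0, 3}
Sat(r ∧ b) = {1}
EF (r ∧ b): least fixpoint, start Z0 = {1}, add states with some successor in Z. Z1 = {1, 2}; Z2 = {1, 2, 4}; Z3 = {1, 2, 3, 4}; fixed.
Sat(EF (r ∧ b)) = {1, 2, 3, 4}
E[¬r U EF (r ∧ b)]: least fixpoint, start Z0 = Sat(EF (r ∧ b)) = {1, 2, 3, 4}, add states in Sat(¬r) with some successor in Z. Already a fixed point.
Sat(E[¬r U EF (r ∧ b)]) = {1, 2, 3, 4}
Sat(EX E[¬r U EF (r ∧ b)]) = {s : some successor in {1, 2, 3, 4}} = {1, 2, 3, 4}

{1, 2, 3, 4}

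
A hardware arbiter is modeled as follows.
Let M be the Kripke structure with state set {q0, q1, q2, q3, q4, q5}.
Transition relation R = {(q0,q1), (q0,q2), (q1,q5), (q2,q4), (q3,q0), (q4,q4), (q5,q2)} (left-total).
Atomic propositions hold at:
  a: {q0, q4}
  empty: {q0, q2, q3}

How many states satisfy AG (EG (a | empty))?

2

Sat(a | empty) = {q0, q2, q3, q4}
EG (a | empty): greatest fixpoint, start Z0 = {q0, q2, q3, q4}, keep only states in Sat with some successor in Z. Already a fixed point.
Sat(EG (a | empty)) = {q0, q2, q3, q4}
AG (EG (a | empty)): greatest fixpoint, start Z0 = {q0, q2, q3, q4}, keep only states in Sat with every successor in Z. Z1 = {q2, q3, q4}; Z2 = {q2, q4}; fixed.
Sat(AG (EG (a | empty))) = {q2, q4}
|Sat(AG (EG (a | empty)))| = |{q2, q4}| = 2.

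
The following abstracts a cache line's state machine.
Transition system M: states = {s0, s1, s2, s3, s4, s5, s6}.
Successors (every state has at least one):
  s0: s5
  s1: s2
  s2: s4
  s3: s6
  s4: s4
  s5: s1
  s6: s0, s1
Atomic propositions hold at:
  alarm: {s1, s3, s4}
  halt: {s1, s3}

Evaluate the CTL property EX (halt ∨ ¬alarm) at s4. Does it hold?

Sat(¬alarm) = {s0, s2, s5, s6}
Sat(halt ∨ ¬alarm) = {s0, s1, s2, s3, s5, s6}
Sat(EX (halt ∨ ¬alarm)) = {s : some successor in {s0, s1, s2, s3, s5, s6}} = {s0, s1, s3, s5, s6}
s4 ∉ Sat(EX (halt ∨ ¬alarm)) = {s0, s1, s3, s5, s6}, so the formula does not hold at s4.

No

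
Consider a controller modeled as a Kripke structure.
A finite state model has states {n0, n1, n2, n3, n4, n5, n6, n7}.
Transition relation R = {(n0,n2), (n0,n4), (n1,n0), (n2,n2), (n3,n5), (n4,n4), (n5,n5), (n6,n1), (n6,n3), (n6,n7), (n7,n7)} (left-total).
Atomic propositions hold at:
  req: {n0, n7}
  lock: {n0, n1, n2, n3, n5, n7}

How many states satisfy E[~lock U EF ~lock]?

4

Sat(~lock) = {n4, n6}
EF ~lock: least fixpoint, start Z0 = {n4, n6}, add states with some successor in Z. Z1 = {n0, n4, n6}; Z2 = {n0, n1, n4, n6}; fixed.
Sat(EF ~lock) = {n0, n1, n4, n6}
E[~lock U EF ~lock]: least fixpoint, start Z0 = Sat(EF ~lock) = {n0, n1, n4, n6}, add states in Sat(~lock) with some successor in Z. Already a fixed point.
Sat(E[~lock U EF ~lock]) = {n0, n1, n4, n6}
|Sat(E[~lock U EF ~lock])| = |{n0, n1, n4, n6}| = 4.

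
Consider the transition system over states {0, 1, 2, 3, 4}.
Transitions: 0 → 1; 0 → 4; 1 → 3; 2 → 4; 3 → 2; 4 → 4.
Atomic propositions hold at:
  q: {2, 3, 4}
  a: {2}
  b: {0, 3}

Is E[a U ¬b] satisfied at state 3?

Sat(¬b) = {1, 2, 4}
E[a U ¬b]: least fixpoint, start Z0 = Sat(¬b) = {1, 2, 4}, add states in Sat(a) with some successor in Z. Already a fixed point.
Sat(E[a U ¬b]) = {1, 2, 4}
3 ∉ Sat(E[a U ¬b]) = {1, 2, 4}, so the formula does not hold at 3.

No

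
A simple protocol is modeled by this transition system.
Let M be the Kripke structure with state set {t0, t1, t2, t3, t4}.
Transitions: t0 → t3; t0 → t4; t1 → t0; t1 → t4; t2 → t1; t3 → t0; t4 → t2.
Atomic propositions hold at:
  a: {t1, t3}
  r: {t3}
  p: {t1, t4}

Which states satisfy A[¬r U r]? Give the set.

Sat(¬r) = {t0, t1, t2, t4}
A[¬r U r]: least fixpoint, start Z0 = Sat(r) = {t3}, add states in Sat(¬r) with every successor in Z. Already a fixed point.
Sat(A[¬r U r]) = {t3}

{t3}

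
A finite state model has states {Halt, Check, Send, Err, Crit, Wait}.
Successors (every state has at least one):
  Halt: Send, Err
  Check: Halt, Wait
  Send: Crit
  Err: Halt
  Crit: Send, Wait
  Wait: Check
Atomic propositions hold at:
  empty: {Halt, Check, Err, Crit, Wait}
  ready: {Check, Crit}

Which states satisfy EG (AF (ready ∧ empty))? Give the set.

{Check, Send, Crit, Wait}

Sat(ready ∧ empty) = {Check, Crit}
AF (ready ∧ empty): least fixpoint, start Z0 = {Check, Crit}, add states with every successor in Z. Z1 = {Check, Send, Crit, Wait}; fixed.
Sat(AF (ready ∧ empty)) = {Check, Send, Crit, Wait}
EG (AF (ready ∧ empty)): greatest fixpoint, start Z0 = {Check, Send, Crit, Wait}, keep only states in Sat with some successor in Z. Already a fixed point.
Sat(EG (AF (ready ∧ empty))) = {Check, Send, Crit, Wait}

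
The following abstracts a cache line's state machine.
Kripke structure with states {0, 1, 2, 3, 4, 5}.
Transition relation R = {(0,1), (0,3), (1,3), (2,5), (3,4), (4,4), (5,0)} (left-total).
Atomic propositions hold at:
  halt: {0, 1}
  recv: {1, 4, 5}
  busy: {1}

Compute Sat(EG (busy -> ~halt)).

{0, 2, 3, 4, 5}

Sat(~halt) = {2, 3, 4, 5}
Sat(busy -> ~halt) = {0, 2, 3, 4, 5}
EG (busy -> ~halt): greatest fixpoint, start Z0 = {0, 2, 3, 4, 5}, keep only states in Sat with some successor in Z. Already a fixed point.
Sat(EG (busy -> ~halt)) = {0, 2, 3, 4, 5}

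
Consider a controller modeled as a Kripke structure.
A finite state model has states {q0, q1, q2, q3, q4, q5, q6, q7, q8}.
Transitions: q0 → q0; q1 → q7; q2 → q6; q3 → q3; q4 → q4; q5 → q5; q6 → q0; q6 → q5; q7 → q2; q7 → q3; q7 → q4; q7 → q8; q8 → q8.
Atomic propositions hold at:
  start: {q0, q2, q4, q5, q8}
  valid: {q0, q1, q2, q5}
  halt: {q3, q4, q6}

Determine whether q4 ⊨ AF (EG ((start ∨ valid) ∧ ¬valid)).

Yes

Sat(start ∨ valid) = {q0, q1, q2, q4, q5, q8}
Sat(¬valid) = {q3, q4, q6, q7, q8}
Sat((start ∨ valid) ∧ ¬valid) = {q4, q8}
EG ((start ∨ valid) ∧ ¬valid): greatest fixpoint, start Z0 = {q4, q8}, keep only states in Sat with some successor in Z. Already a fixed point.
Sat(EG ((start ∨ valid) ∧ ¬valid)) = {q4, q8}
AF (EG ((start ∨ valid) ∧ ¬valid)): least fixpoint, start Z0 = {q4, q8}, add states with every successor in Z. Already a fixed point.
Sat(AF (EG ((start ∨ valid) ∧ ¬valid))) = {q4, q8}
q4 ∈ Sat(AF (EG ((start ∨ valid) ∧ ¬valid))) = {q4, q8}, so the formula holds at q4.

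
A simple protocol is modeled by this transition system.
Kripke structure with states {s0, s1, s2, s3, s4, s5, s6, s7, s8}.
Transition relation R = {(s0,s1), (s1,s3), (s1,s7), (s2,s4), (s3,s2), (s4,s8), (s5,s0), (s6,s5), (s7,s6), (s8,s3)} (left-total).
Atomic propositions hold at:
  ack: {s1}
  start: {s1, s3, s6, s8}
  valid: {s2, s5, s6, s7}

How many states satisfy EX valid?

4

Sat(EX valid) = {s : some successor in {s2, s5, s6, s7}} = {s1, s3, s6, s7}
|Sat(EX valid)| = |{s1, s3, s6, s7}| = 4.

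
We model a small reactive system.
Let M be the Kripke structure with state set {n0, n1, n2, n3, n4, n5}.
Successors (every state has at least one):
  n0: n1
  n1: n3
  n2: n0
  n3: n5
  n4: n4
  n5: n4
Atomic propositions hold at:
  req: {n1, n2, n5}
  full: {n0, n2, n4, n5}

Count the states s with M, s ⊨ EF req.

5

EF req: least fixpoint, start Z0 = {n1, n2, n5}, add states with some successor in Z. Z1 = {n0, n1, n2, n3, n5}; fixed.
Sat(EF req) = {n0, n1, n2, n3, n5}
|Sat(EF req)| = |{n0, n1, n2, n3, n5}| = 5.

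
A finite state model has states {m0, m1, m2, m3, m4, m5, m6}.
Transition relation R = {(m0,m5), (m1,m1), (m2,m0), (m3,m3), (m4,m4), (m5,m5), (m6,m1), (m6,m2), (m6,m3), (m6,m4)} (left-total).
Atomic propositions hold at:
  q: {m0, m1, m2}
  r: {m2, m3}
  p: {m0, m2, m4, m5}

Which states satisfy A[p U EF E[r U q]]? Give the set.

E[r U q]: least fixpoint, start Z0 = Sat(q) = {m0, m1, m2}, add states in Sat(r) with some successor in Z. Already a fixed point.
Sat(E[r U q]) = {m0, m1, m2}
EF E[r U q]: least fixpoint, start Z0 = {m0, m1, m2}, add states with some successor in Z. Z1 = {m0, m1, m2, m6}; fixed.
Sat(EF E[r U q]) = {m0, m1, m2, m6}
A[p U EF E[r U q]]: least fixpoint, start Z0 = Sat(EF E[r U q]) = {m0, m1, m2, m6}, add states in Sat(p) with every successor in Z. Already a fixed point.
Sat(A[p U EF E[r U q]]) = {m0, m1, m2, m6}

{m0, m1, m2, m6}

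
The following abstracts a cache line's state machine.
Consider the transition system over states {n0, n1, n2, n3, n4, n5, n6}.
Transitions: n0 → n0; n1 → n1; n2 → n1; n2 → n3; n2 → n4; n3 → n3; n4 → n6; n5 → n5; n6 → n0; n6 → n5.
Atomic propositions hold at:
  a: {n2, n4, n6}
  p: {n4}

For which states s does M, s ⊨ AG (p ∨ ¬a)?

Sat(¬a) = {n0, n1, n3, n5}
Sat(p ∨ ¬a) = {n0, n1, n3, n4, n5}
AG (p ∨ ¬a): greatest fixpoint, start Z0 = {n0, n1, n3, n4, n5}, keep only states in Sat with every successor in Z. Z1 = {n0, n1, n3, n5}; fixed.
Sat(AG (p ∨ ¬a)) = {n0, n1, n3, n5}

{n0, n1, n3, n5}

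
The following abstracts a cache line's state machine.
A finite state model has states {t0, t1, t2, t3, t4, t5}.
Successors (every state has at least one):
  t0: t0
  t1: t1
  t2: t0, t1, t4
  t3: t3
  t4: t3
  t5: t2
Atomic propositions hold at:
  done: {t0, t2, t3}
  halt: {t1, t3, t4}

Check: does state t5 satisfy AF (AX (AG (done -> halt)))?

Sat(done -> halt) = {t1, t3, t4, t5}
AG (done -> halt): greatest fixpoint, start Z0 = {t1, t3, t4, t5}, keep only states in Sat with every successor in Z. Z1 = {t1, t3, t4}; fixed.
Sat(AG (done -> halt)) = {t1, t3, t4}
Sat(AX (AG (done -> halt))) = {s : every successor in {t1, t3, t4}} = {t1, t3, t4}
AF (AX (AG (done -> halt))): least fixpoint, start Z0 = {t1, t3, t4}, add states with every successor in Z. Already a fixed point.
Sat(AF (AX (AG (done -> halt)))) = {t1, t3, t4}
t5 ∉ Sat(AF (AX (AG (done -> halt)))) = {t1, t3, t4}, so the formula does not hold at t5.

No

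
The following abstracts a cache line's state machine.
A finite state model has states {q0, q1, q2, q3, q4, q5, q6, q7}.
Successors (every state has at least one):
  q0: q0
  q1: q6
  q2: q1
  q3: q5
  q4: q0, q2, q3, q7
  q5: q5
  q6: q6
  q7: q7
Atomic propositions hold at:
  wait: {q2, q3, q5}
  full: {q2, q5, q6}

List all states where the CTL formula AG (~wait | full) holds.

{q0, q1, q2, q5, q6, q7}

Sat(~wait) = {q0, q1, q4, q6, q7}
Sat(~wait | full) = {q0, q1, q2, q4, q5, q6, q7}
AG (~wait | full): greatest fixpoint, start Z0 = {q0, q1, q2, q4, q5, q6, q7}, keep only states in Sat with every successor in Z. Z1 = {q0, q1, q2, q5, q6, q7}; fixed.
Sat(AG (~wait | full)) = {q0, q1, q2, q5, q6, q7}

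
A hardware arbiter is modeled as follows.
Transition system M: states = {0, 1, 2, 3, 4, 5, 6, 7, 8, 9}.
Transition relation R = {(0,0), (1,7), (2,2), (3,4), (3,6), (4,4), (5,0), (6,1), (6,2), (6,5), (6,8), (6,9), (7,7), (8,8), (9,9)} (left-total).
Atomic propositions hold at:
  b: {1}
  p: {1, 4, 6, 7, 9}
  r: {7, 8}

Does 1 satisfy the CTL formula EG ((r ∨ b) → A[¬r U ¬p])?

No

Sat(r ∨ b) = {1, 7, 8}
Sat(¬r) = {0, 1, 2, 3, 4, 5, 6, 9}
Sat(¬p) = {0, 2, 3, 5, 8}
A[¬r U ¬p]: least fixpoint, start Z0 = Sat(¬p) = {0, 2, 3, 5, 8}, add states in Sat(¬r) with every successor in Z. Already a fixed point.
Sat(A[¬r U ¬p]) = {0, 2, 3, 5, 8}
Sat((r ∨ b) → A[¬r U ¬p]) = {0, 2, 3, 4, 5, 6, 8, 9}
EG ((r ∨ b) → A[¬r U ¬p]): greatest fixpoint, start Z0 = {0, 2, 3, 4, 5, 6, 8, 9}, keep only states in Sat with some successor in Z. Already a fixed point.
Sat(EG ((r ∨ b) → A[¬r U ¬p])) = {0, 2, 3, 4, 5, 6, 8, 9}
1 ∉ Sat(EG ((r ∨ b) → A[¬r U ¬p])) = {0, 2, 3, 4, 5, 6, 8, 9}, so the formula does not hold at 1.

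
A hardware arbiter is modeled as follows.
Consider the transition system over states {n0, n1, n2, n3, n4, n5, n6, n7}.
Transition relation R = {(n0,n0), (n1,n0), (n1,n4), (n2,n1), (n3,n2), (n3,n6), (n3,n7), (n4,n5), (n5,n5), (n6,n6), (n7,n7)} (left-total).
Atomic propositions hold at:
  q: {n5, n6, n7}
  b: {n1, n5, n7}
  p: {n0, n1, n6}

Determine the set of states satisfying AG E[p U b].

E[p U b]: least fixpoint, start Z0 = Sat(b) = {n1, n5, n7}, add states in Sat(p) with some successor in Z. Already a fixed point.
Sat(E[p U b]) = {n1, n5, n7}
AG E[p U b]: greatest fixpoint, start Z0 = {n1, n5, n7}, keep only states in Sat with every successor in Z. Z1 = {n5, n7}; fixed.
Sat(AG E[p U b]) = {n5, n7}

{n5, n7}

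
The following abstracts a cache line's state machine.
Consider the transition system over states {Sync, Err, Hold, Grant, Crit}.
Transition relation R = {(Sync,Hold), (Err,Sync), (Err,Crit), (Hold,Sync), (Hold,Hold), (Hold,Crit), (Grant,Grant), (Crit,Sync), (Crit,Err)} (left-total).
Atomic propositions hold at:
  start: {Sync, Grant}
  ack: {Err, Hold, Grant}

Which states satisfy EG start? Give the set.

{Grant}

EG start: greatest fixpoint, start Z0 = {Sync, Grant}, keep only states in Sat with some successor in Z. Z1 = {Grant}; fixed.
Sat(EG start) = {Grant}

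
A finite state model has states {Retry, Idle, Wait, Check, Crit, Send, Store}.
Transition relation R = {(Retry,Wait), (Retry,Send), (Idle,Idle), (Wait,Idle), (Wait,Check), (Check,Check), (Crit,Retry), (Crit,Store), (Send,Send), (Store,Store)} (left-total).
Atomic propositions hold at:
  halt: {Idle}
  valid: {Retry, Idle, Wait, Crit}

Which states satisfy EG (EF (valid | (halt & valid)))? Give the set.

{Retry, Idle, Wait, Crit}

Sat(halt & valid) = {Idle}
Sat(valid | (halt & valid)) = {Retry, Idle, Wait, Crit}
EF (valid | (halt & valid)): least fixpoint, start Z0 = {Retry, Idle, Wait, Crit}, add states with some successor in Z. Already a fixed point.
Sat(EF (valid | (halt & valid))) = {Retry, Idle, Wait, Crit}
EG (EF (valid | (halt & valid))): greatest fixpoint, start Z0 = {Retry, Idle, Wait, Crit}, keep only states in Sat with some successor in Z. Already a fixed point.
Sat(EG (EF (valid | (halt & valid)))) = {Retry, Idle, Wait, Crit}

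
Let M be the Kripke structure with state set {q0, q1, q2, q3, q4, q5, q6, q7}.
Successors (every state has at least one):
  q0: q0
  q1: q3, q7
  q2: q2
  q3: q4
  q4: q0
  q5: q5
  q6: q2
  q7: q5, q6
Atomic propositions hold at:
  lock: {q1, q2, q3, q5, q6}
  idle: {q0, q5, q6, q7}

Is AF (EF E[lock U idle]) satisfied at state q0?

E[lock U idle]: least fixpoint, start Z0 = Sat(idle) = {q0, q5, q6, q7}, add states in Sat(lock) with some successor in Z. Z1 = {q0, q1, q5, q6, q7}; fixed.
Sat(E[lock U idle]) = {q0, q1, q5, q6, q7}
EF E[lock U idle]: least fixpoint, start Z0 = {q0, q1, q5, q6, q7}, add states with some successor in Z. Z1 = {q0, q1, q4, q5, q6, q7}; Z2 = {q0, q1, q3, q4, q5, q6, q7}; fixed.
Sat(EF E[lock U idle]) = {q0, q1, q3, q4, q5, q6, q7}
AF (EF E[lock U idle]): least fixpoint, start Z0 = {q0, q1, q3, q4, q5, q6, q7}, add states with every successor in Z. Already a fixed point.
Sat(AF (EF E[lock U idle])) = {q0, q1, q3, q4, q5, q6, q7}
q0 ∈ Sat(AF (EF E[lock U idle])) = {q0, q1, q3, q4, q5, q6, q7}, so the formula holds at q0.

Yes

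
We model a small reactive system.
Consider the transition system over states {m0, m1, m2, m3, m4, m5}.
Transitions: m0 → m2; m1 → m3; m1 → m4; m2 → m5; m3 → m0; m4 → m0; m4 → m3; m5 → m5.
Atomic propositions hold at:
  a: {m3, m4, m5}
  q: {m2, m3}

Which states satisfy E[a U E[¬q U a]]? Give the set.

{m1, m3, m4, m5}

Sat(¬q) = {m0, m1, m4, m5}
E[¬q U a]: least fixpoint, start Z0 = Sat(a) = {m3, m4, m5}, add states in Sat(¬q) with some successor in Z. Z1 = {m1, m3, m4, m5}; fixed.
Sat(E[¬q U a]) = {m1, m3, m4, m5}
E[a U E[¬q U a]]: least fixpoint, start Z0 = Sat(E[¬q U a]) = {m1, m3, m4, m5}, add states in Sat(a) with some successor in Z. Already a fixed point.
Sat(E[a U E[¬q U a]]) = {m1, m3, m4, m5}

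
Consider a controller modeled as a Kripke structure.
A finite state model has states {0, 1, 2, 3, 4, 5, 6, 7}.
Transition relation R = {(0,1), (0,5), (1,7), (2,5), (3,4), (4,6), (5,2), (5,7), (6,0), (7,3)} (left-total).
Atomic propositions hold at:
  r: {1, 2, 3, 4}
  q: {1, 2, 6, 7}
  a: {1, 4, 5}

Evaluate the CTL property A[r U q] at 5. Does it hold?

No

A[r U q]: least fixpoint, start Z0 = Sat(q) = {1, 2, 6, 7}, add states in Sat(r) with every successor in Z. Z1 = {1, 2, 4, 6, 7}; Z2 = {1, 2, 3, 4, 6, 7}; fixed.
Sat(A[r U q]) = {1, 2, 3, 4, 6, 7}
5 ∉ Sat(A[r U q]) = {1, 2, 3, 4, 6, 7}, so the formula does not hold at 5.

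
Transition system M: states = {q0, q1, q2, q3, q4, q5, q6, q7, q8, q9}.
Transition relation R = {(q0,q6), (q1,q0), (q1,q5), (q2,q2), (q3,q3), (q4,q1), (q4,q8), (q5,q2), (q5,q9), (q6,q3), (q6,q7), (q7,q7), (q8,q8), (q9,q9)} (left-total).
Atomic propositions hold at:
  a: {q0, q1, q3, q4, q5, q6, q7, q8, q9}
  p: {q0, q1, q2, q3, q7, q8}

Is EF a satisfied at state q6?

EF a: least fixpoint, start Z0 = {q0, q1, q3, q4, q5, q6, q7, q8, q9}, add states with some successor in Z. Already a fixed point.
Sat(EF a) = {q0, q1, q3, q4, q5, q6, q7, q8, q9}
q6 ∈ Sat(EF a) = {q0, q1, q3, q4, q5, q6, q7, q8, q9}, so the formula holds at q6.

Yes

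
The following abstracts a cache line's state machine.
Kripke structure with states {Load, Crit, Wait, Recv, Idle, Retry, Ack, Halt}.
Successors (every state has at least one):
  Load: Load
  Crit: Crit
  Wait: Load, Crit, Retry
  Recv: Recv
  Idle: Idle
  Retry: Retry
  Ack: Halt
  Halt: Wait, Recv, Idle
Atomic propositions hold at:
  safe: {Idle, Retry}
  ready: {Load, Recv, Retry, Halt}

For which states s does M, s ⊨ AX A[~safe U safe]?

Sat(~safe) = {Load, Crit, Wait, Recv, Ack, Halt}
A[~safe U safe]: least fixpoint, start Z0 = Sat(safe) = {Idle, Retry}, add states in Sat(~safe) with every successor in Z. Already a fixed point.
Sat(A[~safe U safe]) = {Idle, Retry}
Sat(AX A[~safe U safe]) = {s : every successor in {Idle, Retry}} = {Idle, Retry}

{Idle, Retry}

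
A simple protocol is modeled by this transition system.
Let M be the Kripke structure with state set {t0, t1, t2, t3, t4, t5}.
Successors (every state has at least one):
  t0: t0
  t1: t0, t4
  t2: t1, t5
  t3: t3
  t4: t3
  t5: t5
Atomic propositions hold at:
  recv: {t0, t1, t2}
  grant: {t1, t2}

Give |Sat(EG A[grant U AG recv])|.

1

AG recv: greatest fixpoint, start Z0 = {t0, t1, t2}, keep only states in Sat with every successor in Z. Z1 = {t0}; fixed.
Sat(AG recv) = {t0}
A[grant U AG recv]: least fixpoint, start Z0 = Sat(AG recv) = {t0}, add states in Sat(grant) with every successor in Z. Already a fixed point.
Sat(A[grant U AG recv]) = {t0}
EG A[grant U AG recv]: greatest fixpoint, start Z0 = {t0}, keep only states in Sat with some successor in Z. Already a fixed point.
Sat(EG A[grant U AG recv]) = {t0}
|Sat(EG A[grant U AG recv])| = |{t0}| = 1.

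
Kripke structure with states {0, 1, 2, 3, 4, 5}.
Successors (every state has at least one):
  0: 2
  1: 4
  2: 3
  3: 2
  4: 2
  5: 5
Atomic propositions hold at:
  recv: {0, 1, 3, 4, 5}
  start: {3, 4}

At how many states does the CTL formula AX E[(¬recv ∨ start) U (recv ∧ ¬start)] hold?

1

Sat(¬recv) = {2}
Sat(¬recv ∨ start) = {2, 3, 4}
Sat(¬start) = {0, 1, 2, 5}
Sat(recv ∧ ¬start) = {0, 1, 5}
E[(¬recv ∨ start) U (recv ∧ ¬start)]: least fixpoint, start Z0 = Sat((recv ∧ ¬start)) = {0, 1, 5}, add states in Sat(¬recv ∨ start) with some successor in Z. Already a fixed point.
Sat(E[(¬recv ∨ start) U (recv ∧ ¬start)]) = {0, 1, 5}
Sat(AX E[(¬recv ∨ start) U (recv ∧ ¬start)]) = {s : every successor in {0, 1, 5}} = {5}
|Sat(AX E[(¬recv ∨ start) U (recv ∧ ¬start)])| = |{5}| = 1.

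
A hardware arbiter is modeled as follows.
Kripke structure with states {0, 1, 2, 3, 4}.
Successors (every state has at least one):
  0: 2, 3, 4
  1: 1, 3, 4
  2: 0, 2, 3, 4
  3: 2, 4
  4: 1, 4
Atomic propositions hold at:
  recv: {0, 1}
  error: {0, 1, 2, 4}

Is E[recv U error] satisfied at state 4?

Yes

E[recv U error]: least fixpoint, start Z0 = Sat(error) = {0, 1, 2, 4}, add states in Sat(recv) with some successor in Z. Already a fixed point.
Sat(E[recv U error]) = {0, 1, 2, 4}
4 ∈ Sat(E[recv U error]) = {0, 1, 2, 4}, so the formula holds at 4.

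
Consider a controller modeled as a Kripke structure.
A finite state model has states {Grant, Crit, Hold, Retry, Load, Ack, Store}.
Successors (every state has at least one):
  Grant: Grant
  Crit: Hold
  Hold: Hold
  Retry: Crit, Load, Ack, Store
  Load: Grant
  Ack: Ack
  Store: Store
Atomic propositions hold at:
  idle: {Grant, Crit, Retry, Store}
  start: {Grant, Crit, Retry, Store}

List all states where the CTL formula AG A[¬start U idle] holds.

Sat(¬start) = {Hold, Load, Ack}
A[¬start U idle]: least fixpoint, start Z0 = Sat(idle) = {Grant, Crit, Retry, Store}, add states in Sat(¬start) with every successor in Z. Z1 = {Grant, Crit, Retry, Load, Store}; fixed.
Sat(A[¬start U idle]) = {Grant, Crit, Retry, Load, Store}
AG A[¬start U idle]: greatest fixpoint, start Z0 = {Grant, Crit, Retry, Load, Store}, keep only states in Sat with every successor in Z. Z1 = {Grant, Load, Store}; fixed.
Sat(AG A[¬start U idle]) = {Grant, Load, Store}

{Grant, Load, Store}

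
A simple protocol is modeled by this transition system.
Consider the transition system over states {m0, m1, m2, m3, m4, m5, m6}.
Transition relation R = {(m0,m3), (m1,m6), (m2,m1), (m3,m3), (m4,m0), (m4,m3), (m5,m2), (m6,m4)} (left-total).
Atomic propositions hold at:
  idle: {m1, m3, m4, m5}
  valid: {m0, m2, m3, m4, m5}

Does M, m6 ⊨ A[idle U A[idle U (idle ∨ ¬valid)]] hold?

Sat(¬valid) = {m1, m6}
Sat(idle ∨ ¬valid) = {m1, m3, m4, m5, m6}
A[idle U (idle ∨ ¬valid)]: least fixpoint, start Z0 = Sat((idle ∨ ¬valid)) = {m1, m3, m4, m5, m6}, add states in Sat(idle) with every successor in Z. Already a fixed point.
Sat(A[idle U (idle ∨ ¬valid)]) = {m1, m3, m4, m5, m6}
A[idle U A[idle U (idle ∨ ¬valid)]]: least fixpoint, start Z0 = Sat(A[idle U (idle ∨ ¬valid)]) = {m1, m3, m4, m5, m6}, add states in Sat(idle) with every successor in Z. Already a fixed point.
Sat(A[idle U A[idle U (idle ∨ ¬valid)]]) = {m1, m3, m4, m5, m6}
m6 ∈ Sat(A[idle U A[idle U (idle ∨ ¬valid)]]) = {m1, m3, m4, m5, m6}, so the formula holds at m6.

Yes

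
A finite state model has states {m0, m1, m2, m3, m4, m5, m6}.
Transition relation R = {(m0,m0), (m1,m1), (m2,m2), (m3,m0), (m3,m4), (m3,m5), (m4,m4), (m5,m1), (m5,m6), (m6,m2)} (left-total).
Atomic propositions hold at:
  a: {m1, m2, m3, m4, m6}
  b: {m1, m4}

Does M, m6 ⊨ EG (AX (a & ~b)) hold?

Sat(~b) = {m0, m2, m3, m5, m6}
Sat(a & ~b) = {m2, m3, m6}
Sat(AX (a & ~b)) = {s : every successor in {m2, m3, m6}} = {m2, m6}
EG (AX (a & ~b)): greatest fixpoint, start Z0 = {m2, m6}, keep only states in Sat with some successor in Z. Already a fixed point.
Sat(EG (AX (a & ~b))) = {m2, m6}
m6 ∈ Sat(EG (AX (a & ~b))) = {m2, m6}, so the formula holds at m6.

Yes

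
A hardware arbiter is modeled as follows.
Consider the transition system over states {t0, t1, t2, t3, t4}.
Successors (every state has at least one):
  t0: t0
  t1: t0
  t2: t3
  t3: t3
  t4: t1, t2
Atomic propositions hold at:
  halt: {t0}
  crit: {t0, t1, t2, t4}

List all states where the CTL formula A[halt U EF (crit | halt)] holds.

Sat(crit | halt) = {t0, t1, t2, t4}
EF (crit | halt): least fixpoint, start Z0 = {t0, t1, t2, t4}, add states with some successor in Z. Already a fixed point.
Sat(EF (crit | halt)) = {t0, t1, t2, t4}
A[halt U EF (crit | halt)]: least fixpoint, start Z0 = Sat(EF (crit | halt)) = {t0, t1, t2, t4}, add states in Sat(halt) with every successor in Z. Already a fixed point.
Sat(A[halt U EF (crit | halt)]) = {t0, t1, t2, t4}

{t0, t1, t2, t4}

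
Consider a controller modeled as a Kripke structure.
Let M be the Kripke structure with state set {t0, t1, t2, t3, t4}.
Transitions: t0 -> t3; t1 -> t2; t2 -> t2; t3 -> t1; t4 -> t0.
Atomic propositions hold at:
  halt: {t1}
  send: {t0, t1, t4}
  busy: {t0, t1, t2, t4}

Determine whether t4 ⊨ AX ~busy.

Sat(~busy) = {t3}
Sat(AX ~busy) = {s : every successor in {t3}} = {t0}
t4 ∉ Sat(AX ~busy) = {t0}, so the formula does not hold at t4.

No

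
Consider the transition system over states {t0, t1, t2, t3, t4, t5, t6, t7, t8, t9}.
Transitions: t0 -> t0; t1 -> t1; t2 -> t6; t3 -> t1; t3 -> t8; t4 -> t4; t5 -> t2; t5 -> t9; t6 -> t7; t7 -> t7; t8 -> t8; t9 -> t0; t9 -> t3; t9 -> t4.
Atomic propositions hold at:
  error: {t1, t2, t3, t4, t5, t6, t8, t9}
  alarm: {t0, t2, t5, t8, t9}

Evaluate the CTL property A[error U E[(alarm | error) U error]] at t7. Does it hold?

Sat(alarm | error) = {t0, t1, t2, t3, t4, t5, t6, t8, t9}
E[(alarm | error) U error]: least fixpoint, start Z0 = Sat(error) = {t1, t2, t3, t4, t5, t6, t8, t9}, add states in Sat(alarm | error) with some successor in Z. Already a fixed point.
Sat(E[(alarm | error) U error]) = {t1, t2, t3, t4, t5, t6, t8, t9}
A[error U E[(alarm | error) U error]]: least fixpoint, start Z0 = Sat(E[(alarm | error) U error]) = {t1, t2, t3, t4, t5, t6, t8, t9}, add states in Sat(error) with every successor in Z. Already a fixed point.
Sat(A[error U E[(alarm | error) U error]]) = {t1, t2, t3, t4, t5, t6, t8, t9}
t7 ∉ Sat(A[error U E[(alarm | error) U error]]) = {t1, t2, t3, t4, t5, t6, t8, t9}, so the formula does not hold at t7.

No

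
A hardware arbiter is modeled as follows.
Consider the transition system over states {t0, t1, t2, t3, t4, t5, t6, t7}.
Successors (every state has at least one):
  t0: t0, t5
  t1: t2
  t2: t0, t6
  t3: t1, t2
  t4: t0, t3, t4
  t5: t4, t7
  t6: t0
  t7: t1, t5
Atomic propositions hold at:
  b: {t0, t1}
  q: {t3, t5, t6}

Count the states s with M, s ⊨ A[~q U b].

Sat(~q) = {t0, t1, t2, t4, t7}
A[~q U b]: least fixpoint, start Z0 = Sat(b) = {t0, t1}, add states in Sat(~q) with every successor in Z. Already a fixed point.
Sat(A[~q U b]) = {t0, t1}
|Sat(A[~q U b])| = |{t0, t1}| = 2.

2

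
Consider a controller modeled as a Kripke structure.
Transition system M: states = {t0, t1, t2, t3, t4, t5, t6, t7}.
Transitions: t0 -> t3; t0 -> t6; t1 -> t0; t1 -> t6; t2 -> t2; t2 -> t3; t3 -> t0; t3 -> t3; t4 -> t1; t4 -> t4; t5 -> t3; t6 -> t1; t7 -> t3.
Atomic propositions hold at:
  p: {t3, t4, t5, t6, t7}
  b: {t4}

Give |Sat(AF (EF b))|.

EF b: least fixpoint, start Z0 = {t4}, add states with some successor in Z. Already a fixed point.
Sat(EF b) = {t4}
AF (EF b): least fixpoint, start Z0 = {t4}, add states with every successor in Z. Already a fixed point.
Sat(AF (EF b)) = {t4}
|Sat(AF (EF b))| = |{t4}| = 1.

1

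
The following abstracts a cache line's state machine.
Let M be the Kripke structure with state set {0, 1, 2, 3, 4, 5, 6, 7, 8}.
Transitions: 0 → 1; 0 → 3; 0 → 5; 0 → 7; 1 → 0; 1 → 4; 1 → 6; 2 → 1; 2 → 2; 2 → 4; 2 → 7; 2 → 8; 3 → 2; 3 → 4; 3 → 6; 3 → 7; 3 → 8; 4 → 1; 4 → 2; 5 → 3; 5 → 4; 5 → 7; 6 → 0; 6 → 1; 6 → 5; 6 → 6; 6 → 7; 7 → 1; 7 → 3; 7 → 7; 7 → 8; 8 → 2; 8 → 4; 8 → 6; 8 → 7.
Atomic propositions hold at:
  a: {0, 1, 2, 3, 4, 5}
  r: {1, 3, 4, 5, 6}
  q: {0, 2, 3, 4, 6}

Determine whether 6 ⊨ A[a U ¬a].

Sat(¬a) = {6, 7, 8}
A[a U ¬a]: least fixpoint, start Z0 = Sat(¬a) = {6, 7, 8}, add states in Sat(a) with every successor in Z. Already a fixed point.
Sat(A[a U ¬a]) = {6, 7, 8}
6 ∈ Sat(A[a U ¬a]) = {6, 7, 8}, so the formula holds at 6.

Yes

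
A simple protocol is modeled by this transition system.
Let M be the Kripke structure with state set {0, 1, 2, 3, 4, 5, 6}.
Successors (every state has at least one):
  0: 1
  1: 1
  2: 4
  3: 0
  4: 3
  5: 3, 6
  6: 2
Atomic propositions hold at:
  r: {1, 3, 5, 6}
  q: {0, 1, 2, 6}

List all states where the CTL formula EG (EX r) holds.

{0, 1}

Sat(EX r) = {s : some successor in {1, 3, 5, 6}} = {0, 1, 4, 5}
EG (EX r): greatest fixpoint, start Z0 = {0, 1, 4, 5}, keep only states in Sat with some successor in Z. Z1 = {0, 1}; fixed.
Sat(EG (EX r)) = {0, 1}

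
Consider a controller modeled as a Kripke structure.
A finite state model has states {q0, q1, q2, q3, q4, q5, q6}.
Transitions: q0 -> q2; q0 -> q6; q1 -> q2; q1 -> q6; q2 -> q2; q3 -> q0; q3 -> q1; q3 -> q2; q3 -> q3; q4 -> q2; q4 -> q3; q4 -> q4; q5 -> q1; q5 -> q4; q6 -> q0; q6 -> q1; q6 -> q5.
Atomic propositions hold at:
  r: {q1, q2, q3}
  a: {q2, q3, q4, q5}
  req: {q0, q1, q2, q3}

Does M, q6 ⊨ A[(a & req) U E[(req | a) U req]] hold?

No

Sat(a & req) = {q2, q3}
Sat(req | a) = {q0, q1, q2, q3, q4, q5}
E[(req | a) U req]: least fixpoint, start Z0 = Sat(req) = {q0, q1, q2, q3}, add states in Sat(req | a) with some successor in Z. Z1 = {q0, q1, q2, q3, q4, q5}; fixed.
Sat(E[(req | a) U req]) = {q0, q1, q2, q3, q4, q5}
A[(a & req) U E[(req | a) U req]]: least fixpoint, start Z0 = Sat(E[(req | a) U req]) = {q0, q1, q2, q3, q4, q5}, add states in Sat(a & req) with every successor in Z. Already a fixed point.
Sat(A[(a & req) U E[(req | a) U req]]) = {q0, q1, q2, q3, q4, q5}
q6 ∉ Sat(A[(a & req) U E[(req | a) U req]]) = {q0, q1, q2, q3, q4, q5}, so the formula does not hold at q6.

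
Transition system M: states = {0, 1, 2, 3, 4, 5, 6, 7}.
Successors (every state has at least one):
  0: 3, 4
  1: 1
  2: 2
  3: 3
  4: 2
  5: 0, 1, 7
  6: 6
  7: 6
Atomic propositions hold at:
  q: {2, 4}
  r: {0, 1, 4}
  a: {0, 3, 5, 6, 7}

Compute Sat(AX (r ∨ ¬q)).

Sat(¬q) = {0, 1, 3, 5, 6, 7}
Sat(r ∨ ¬q) = {0, 1, 3, 4, 5, 6, 7}
Sat(AX (r ∨ ¬q)) = {s : every successor in {0, 1, 3, 4, 5, 6, 7}} = {0, 1, 3, 5, 6, 7}

{0, 1, 3, 5, 6, 7}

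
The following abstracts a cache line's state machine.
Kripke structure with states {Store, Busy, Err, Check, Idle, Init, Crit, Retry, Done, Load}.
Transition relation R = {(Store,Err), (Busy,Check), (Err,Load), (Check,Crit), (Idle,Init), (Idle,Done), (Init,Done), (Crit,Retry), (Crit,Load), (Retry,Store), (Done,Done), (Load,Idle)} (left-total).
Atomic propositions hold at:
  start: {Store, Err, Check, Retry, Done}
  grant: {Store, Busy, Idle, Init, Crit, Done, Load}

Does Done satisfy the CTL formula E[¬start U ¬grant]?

No

Sat(¬start) = {Busy, Idle, Init, Crit, Load}
Sat(¬grant) = {Err, Check, Retry}
E[¬start U ¬grant]: least fixpoint, start Z0 = Sat(¬grant) = {Err, Check, Retry}, add states in Sat(¬start) with some successor in Z. Z1 = {Busy, Err, Check, Crit, Retry}; fixed.
Sat(E[¬start U ¬grant]) = {Busy, Err, Check, Crit, Retry}
Done ∉ Sat(E[¬start U ¬grant]) = {Busy, Err, Check, Crit, Retry}, so the formula does not hold at Done.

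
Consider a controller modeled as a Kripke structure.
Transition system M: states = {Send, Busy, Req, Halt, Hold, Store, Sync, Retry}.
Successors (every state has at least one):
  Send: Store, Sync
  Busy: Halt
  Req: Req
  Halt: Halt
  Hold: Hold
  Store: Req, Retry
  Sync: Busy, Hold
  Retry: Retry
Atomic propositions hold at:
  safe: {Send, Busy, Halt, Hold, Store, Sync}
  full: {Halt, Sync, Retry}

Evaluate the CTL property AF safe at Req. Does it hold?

No

AF safe: least fixpoint, start Z0 = {Send, Busy, Halt, Hold, Store, Sync}, add states with every successor in Z. Already a fixed point.
Sat(AF safe) = {Send, Busy, Halt, Hold, Store, Sync}
Req ∉ Sat(AF safe) = {Send, Busy, Halt, Hold, Store, Sync}, so the formula does not hold at Req.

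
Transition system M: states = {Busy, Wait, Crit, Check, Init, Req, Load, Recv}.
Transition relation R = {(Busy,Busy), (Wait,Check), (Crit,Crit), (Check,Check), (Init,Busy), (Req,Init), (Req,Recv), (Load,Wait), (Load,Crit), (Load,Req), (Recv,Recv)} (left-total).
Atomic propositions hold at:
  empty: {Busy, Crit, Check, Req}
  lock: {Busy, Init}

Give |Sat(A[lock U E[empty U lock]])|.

3

E[empty U lock]: least fixpoint, start Z0 = Sat(lock) = {Busy, Init}, add states in Sat(empty) with some successor in Z. Z1 = {Busy, Init, Req}; fixed.
Sat(E[empty U lock]) = {Busy, Init, Req}
A[lock U E[empty U lock]]: least fixpoint, start Z0 = Sat(E[empty U lock]) = {Busy, Init, Req}, add states in Sat(lock) with every successor in Z. Already a fixed point.
Sat(A[lock U E[empty U lock]]) = {Busy, Init, Req}
|Sat(A[lock U E[empty U lock]])| = |{Busy, Init, Req}| = 3.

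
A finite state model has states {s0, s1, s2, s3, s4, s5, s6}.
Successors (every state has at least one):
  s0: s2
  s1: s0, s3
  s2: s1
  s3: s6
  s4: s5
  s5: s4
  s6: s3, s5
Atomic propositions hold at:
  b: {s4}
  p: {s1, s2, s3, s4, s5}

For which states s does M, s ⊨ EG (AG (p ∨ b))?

Sat(p ∨ b) = {s1, s2, s3, s4, s5}
AG (p ∨ b): greatest fixpoint, start Z0 = {s1, s2, s3, s4, s5}, keep only states in Sat with every successor in Z. Z1 = {s2, s4, s5}; Z2 = {s4, s5}; fixed.
Sat(AG (p ∨ b)) = {s4, s5}
EG (AG (p ∨ b)): greatest fixpoint, start Z0 = {s4, s5}, keep only states in Sat with some successor in Z. Already a fixed point.
Sat(EG (AG (p ∨ b))) = {s4, s5}

{s4, s5}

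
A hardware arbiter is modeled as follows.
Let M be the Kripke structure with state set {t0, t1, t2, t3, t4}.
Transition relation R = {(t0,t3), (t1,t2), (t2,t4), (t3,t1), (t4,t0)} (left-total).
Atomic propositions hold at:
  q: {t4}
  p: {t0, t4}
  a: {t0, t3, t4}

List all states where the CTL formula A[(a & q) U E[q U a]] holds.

{t0, t3, t4}

Sat(a & q) = {t4}
E[q U a]: least fixpoint, start Z0 = Sat(a) = {t0, t3, t4}, add states in Sat(q) with some successor in Z. Already a fixed point.
Sat(E[q U a]) = {t0, t3, t4}
A[(a & q) U E[q U a]]: least fixpoint, start Z0 = Sat(E[q U a]) = {t0, t3, t4}, add states in Sat(a & q) with every successor in Z. Already a fixed point.
Sat(A[(a & q) U E[q U a]]) = {t0, t3, t4}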